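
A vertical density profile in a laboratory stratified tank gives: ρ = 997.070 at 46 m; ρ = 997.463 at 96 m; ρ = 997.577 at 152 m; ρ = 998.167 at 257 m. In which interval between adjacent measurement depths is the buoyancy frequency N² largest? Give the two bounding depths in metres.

46–96 m

Compute the density gradient over each adjacent pair:
  46–96 m: Δρ/Δz = 0.393/50 = 7.9 × 10⁻³ kg m⁻⁴
  96–152 m: Δρ/Δz = 0.114/56 = 2.0 × 10⁻³ kg m⁻⁴
  152–257 m: Δρ/Δz = 0.590/105 = 5.6 × 10⁻³ kg m⁻⁴
The largest gradient is in the 46–96 m interval — the pycnocline.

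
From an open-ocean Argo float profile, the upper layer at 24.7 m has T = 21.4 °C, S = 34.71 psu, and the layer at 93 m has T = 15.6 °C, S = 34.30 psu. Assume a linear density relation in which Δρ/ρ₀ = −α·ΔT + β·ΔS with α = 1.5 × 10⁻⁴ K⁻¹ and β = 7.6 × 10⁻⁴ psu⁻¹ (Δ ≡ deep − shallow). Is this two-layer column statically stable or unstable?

stable

ΔT = 15.6 − 21.4 = -5.8 K and ΔS = 34.30 − 34.71 = -0.41 psu (deep − shallow).
−αΔT = 8.70 × 10⁻⁴; βΔS = -3.116 × 10⁻⁴; sum Δρ/ρ₀ = 5.584 × 10⁻⁴.
Δρ/ρ₀ > 0, so Δρ > 0: deeper water is denser → statically stable.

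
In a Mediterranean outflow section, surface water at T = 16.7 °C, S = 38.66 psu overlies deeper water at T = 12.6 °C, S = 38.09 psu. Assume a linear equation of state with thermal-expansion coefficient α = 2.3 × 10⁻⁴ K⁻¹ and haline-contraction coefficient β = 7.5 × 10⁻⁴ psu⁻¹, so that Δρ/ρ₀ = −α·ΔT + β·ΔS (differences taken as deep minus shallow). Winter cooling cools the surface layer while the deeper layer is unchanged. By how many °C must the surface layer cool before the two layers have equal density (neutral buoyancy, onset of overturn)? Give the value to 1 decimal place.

2.2 °C

Neutral buoyancy requires Δρ = 0, i.e. −α(T_deep − T_surf′) + β(S_deep − S_surf) = 0.
T_surf′ = T_deep − (β/α)·ΔS = 12.6 − (7.5 × 10⁻⁴/2.3 × 10⁻⁴)·(-0.57) = 14.459 °C.
Cooling required: 16.7 − (14.459) = 2.241 °C.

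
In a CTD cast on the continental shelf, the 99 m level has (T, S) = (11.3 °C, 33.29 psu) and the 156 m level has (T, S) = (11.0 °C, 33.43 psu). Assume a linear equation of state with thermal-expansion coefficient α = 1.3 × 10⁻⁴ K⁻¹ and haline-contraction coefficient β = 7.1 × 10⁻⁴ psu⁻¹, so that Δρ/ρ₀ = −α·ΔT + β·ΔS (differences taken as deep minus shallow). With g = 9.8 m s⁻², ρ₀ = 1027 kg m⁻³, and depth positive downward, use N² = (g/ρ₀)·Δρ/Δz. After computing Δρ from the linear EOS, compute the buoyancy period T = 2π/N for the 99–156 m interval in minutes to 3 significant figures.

ΔT = -0.3 K, ΔS = +0.14 psu (deep − shallow).
Δρ/ρ₀ = −αΔT + βΔS = 3.90 × 10⁻⁵ + 9.94 × 10⁻⁵ = 1.384 × 10⁻⁴, so Δρ ≈ 0.1421 kg m⁻³.
N² = (g/ρ₀)·Δρ/Δz = g·(Δρ/ρ₀)/Δz = 9.8 × 1.384 × 10⁻⁴ / 57 = 2.3795 × 10⁻⁵ s⁻².
N = √(2.3795 × 10⁻⁵) = 4.8780 × 10⁻³ rad s⁻¹ → T = 2π/N = 1.2881 × 10³ s = 21.468 min ≈ 21.5 min.

21.5 min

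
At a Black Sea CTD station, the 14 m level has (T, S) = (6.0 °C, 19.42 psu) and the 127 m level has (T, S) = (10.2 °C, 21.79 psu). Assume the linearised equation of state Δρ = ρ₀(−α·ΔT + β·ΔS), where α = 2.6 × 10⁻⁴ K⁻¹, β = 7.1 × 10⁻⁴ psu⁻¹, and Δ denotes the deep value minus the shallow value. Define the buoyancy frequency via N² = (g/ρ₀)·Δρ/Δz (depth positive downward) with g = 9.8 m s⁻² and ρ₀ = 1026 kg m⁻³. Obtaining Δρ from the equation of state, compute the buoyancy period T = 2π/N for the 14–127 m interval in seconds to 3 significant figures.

878 s

ΔT = +4.2 K, ΔS = +2.37 psu (deep − shallow).
Δρ/ρ₀ = −αΔT + βΔS = -1.092 × 10⁻³ + 1.6827 × 10⁻³ = 5.907 × 10⁻⁴, so Δρ ≈ 0.6061 kg m⁻³.
N² = (g/ρ₀)·Δρ/Δz = g·(Δρ/ρ₀)/Δz = 9.8 × 5.907 × 10⁻⁴ / 113 = 5.1229 × 10⁻⁵ s⁻².
N = √(5.1229 × 10⁻⁵) = 7.1574 × 10⁻³ rad s⁻¹ → T = 2π/N = 877.86 s ≈ 878 s.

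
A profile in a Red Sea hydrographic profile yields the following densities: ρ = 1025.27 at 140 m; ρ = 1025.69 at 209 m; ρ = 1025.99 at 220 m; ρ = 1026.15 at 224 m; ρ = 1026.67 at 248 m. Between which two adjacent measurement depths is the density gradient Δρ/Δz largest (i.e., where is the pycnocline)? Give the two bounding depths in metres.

Compute the density gradient over each adjacent pair:
  140–209 m: Δρ/Δz = 0.42/69 = 6.1 × 10⁻³ kg m⁻⁴
  209–220 m: Δρ/Δz = 0.30/11 = 0.027 kg m⁻⁴
  220–224 m: Δρ/Δz = 0.16/4 = 0.040 kg m⁻⁴
  224–248 m: Δρ/Δz = 0.52/24 = 0.022 kg m⁻⁴
The largest gradient is in the 220–224 m interval — the pycnocline.

220–224 m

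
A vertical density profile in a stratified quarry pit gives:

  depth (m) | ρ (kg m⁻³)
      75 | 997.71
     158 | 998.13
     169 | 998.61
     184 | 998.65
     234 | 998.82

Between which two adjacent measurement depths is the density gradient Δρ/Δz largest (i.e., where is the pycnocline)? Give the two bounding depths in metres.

Compute the density gradient over each adjacent pair:
  75–158 m: Δρ/Δz = 0.42/83 = 5.1 × 10⁻³ kg m⁻⁴
  158–169 m: Δρ/Δz = 0.48/11 = 0.044 kg m⁻⁴
  169–184 m: Δρ/Δz = 0.04/15 = 2.7 × 10⁻³ kg m⁻⁴
  184–234 m: Δρ/Δz = 0.17/50 = 3.4 × 10⁻³ kg m⁻⁴
The largest gradient is in the 158–169 m interval — the pycnocline.

158–169 m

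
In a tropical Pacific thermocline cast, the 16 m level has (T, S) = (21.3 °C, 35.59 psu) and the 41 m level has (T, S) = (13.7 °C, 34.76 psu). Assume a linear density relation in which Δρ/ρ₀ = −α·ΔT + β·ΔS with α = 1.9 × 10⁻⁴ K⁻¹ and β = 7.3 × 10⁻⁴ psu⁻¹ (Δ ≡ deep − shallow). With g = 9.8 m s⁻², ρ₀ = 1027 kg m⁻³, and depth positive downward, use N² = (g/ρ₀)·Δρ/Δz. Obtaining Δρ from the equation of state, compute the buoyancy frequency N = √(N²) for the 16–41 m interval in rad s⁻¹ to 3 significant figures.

ΔT = -7.6 K, ΔS = -0.83 psu (deep − shallow).
Δρ/ρ₀ = −αΔT + βΔS = 1.444 × 10⁻³ − 6.059 × 10⁻⁴ = 8.381 × 10⁻⁴, so Δρ ≈ 0.8607 kg m⁻³.
N² = (g/ρ₀)·Δρ/Δz = g·(Δρ/ρ₀)/Δz = 9.8 × 8.381 × 10⁻⁴ / 25 = 3.2854 × 10⁻⁴ s⁻².
N = √(3.2854 × 10⁻⁴) = 0.018126 rad s⁻¹ ≈ 0.0181 rad s⁻¹.

0.0181 rad s⁻¹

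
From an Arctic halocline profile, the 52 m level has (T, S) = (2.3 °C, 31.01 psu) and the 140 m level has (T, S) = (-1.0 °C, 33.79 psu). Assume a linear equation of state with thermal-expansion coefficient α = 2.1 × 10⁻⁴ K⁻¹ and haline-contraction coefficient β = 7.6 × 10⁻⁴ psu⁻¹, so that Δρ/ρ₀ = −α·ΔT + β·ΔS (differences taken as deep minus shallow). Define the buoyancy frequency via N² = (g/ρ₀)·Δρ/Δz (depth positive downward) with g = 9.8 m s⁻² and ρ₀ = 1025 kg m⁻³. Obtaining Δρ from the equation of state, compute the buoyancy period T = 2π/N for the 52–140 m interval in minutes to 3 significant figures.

5.92 min

ΔT = -3.3 K, ΔS = +2.78 psu (deep − shallow).
Δρ/ρ₀ = −αΔT + βΔS = 6.93 × 10⁻⁴ + 2.1128 × 10⁻³ = 2.8058 × 10⁻³, so Δρ ≈ 2.876 kg m⁻³.
N² = (g/ρ₀)·Δρ/Δz = g·(Δρ/ρ₀)/Δz = 9.8 × 2.8058 × 10⁻³ / 88 = 3.1246 × 10⁻⁴ s⁻².
N = √(3.1246 × 10⁻⁴) = 0.017677 rad s⁻¹ → T = 2π/N = 355.44 s = 5.9240 min ≈ 5.92 min.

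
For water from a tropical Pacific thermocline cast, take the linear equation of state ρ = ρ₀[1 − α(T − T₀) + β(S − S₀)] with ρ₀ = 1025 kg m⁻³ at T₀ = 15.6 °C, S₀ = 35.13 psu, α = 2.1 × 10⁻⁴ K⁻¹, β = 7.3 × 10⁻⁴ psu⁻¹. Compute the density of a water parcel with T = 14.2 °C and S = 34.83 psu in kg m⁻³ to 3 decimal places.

T − T₀ = -1.4 K, S − S₀ = -0.30 psu.
Bracket = 1 − α·(-1.4) + β·(-0.30) = 1 + (7.50 × 10⁻⁵) = 1.0000750.
ρ = 1025 × 1.0000750 = 1025.077 kg m⁻³.

1025.077 kg m⁻³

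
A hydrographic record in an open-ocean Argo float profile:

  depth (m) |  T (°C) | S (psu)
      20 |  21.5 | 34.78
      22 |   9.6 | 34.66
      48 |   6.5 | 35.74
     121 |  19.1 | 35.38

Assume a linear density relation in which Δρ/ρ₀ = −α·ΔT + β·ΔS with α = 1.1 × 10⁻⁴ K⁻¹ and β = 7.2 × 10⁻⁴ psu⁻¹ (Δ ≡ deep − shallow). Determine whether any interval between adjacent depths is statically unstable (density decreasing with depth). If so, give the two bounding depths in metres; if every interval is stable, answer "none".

48–121 m

Evaluate Δρ/ρ₀ = −αΔT + βΔS across each adjacent pair:
  20–22 m: −αΔT+βΔS = −(1.1 × 10⁻⁴)(-11.9)+(7.2 × 10⁻⁴)(-0.12) = 1.2 × 10⁻³ → stable
  22–48 m: −αΔT+βΔS = −(1.1 × 10⁻⁴)(-3.1)+(7.2 × 10⁻⁴)(+1.08) = 1.1 × 10⁻³ → stable
  48–121 m: −αΔT+βΔS = −(1.1 × 10⁻⁴)(+12.6)+(7.2 × 10⁻⁴)(-0.36) = -1.6 × 10⁻³ → UNSTABLE
The 48–121 m interval has Δρ < 0: lighter water underlies denser water.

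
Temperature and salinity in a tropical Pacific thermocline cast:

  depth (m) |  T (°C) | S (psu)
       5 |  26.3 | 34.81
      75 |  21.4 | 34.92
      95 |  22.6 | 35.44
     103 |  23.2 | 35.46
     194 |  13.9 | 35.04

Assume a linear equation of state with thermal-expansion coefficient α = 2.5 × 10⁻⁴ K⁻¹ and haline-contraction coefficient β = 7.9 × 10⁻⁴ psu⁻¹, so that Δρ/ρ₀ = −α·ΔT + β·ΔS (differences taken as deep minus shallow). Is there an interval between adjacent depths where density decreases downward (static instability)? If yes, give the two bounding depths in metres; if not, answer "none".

95–103 m

Evaluate Δρ/ρ₀ = −αΔT + βΔS across each adjacent pair:
  5–75 m: −αΔT+βΔS = −(2.5 × 10⁻⁴)(-4.9)+(7.9 × 10⁻⁴)(+0.11) = 1.3 × 10⁻³ → stable
  75–95 m: −αΔT+βΔS = −(2.5 × 10⁻⁴)(+1.2)+(7.9 × 10⁻⁴)(+0.52) = 1.1 × 10⁻⁴ → stable
  95–103 m: −αΔT+βΔS = −(2.5 × 10⁻⁴)(+0.6)+(7.9 × 10⁻⁴)(+0.02) = -1.3 × 10⁻⁴ → UNSTABLE
  103–194 m: −αΔT+βΔS = −(2.5 × 10⁻⁴)(-9.3)+(7.9 × 10⁻⁴)(-0.42) = 2.0 × 10⁻³ → stable
The 95–103 m interval has Δρ < 0: lighter water underlies denser water.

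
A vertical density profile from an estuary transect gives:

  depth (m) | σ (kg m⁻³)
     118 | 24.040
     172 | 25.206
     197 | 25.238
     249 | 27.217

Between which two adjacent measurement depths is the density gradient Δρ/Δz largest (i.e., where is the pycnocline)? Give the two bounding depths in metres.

Compute the density gradient over each adjacent pair:
  118–172 m: Δρ/Δz = 1.166/54 = 0.022 kg m⁻⁴
  172–197 m: Δρ/Δz = 0.032/25 = 1.3 × 10⁻³ kg m⁻⁴
  197–249 m: Δρ/Δz = 1.979/52 = 0.038 kg m⁻⁴
The largest gradient is in the 197–249 m interval — the pycnocline.

197–249 m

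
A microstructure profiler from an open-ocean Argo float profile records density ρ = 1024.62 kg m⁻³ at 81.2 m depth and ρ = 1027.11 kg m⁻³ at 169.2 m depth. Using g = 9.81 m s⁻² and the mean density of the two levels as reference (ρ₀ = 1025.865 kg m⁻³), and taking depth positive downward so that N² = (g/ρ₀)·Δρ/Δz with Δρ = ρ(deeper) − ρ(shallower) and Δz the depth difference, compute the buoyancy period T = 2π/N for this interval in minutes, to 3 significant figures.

6.37 min

Δρ = 1027.11 − 1024.62 = 2.49 kg m⁻³ over Δz = 169.2 − 81.2 = 88 m.
N² = (9.81/1025.865) × (2.49/88) = 2.7058 × 10⁻⁴ s⁻².
N = √(2.7058 × 10⁻⁴) = 0.016449 rad s⁻¹, so T = 2π/N = 381.98 s = 6.3663 min ≈ 6.37 min.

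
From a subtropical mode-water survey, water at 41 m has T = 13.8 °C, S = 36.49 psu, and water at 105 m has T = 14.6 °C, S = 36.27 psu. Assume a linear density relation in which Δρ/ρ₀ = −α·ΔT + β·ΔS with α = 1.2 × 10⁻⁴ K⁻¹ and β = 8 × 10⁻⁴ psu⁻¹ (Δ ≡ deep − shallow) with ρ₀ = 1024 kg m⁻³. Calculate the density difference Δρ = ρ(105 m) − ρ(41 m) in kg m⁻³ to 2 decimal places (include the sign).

ΔT = +0.8 K, ΔS = -0.22 psu (deep − shallow).
Δρ/ρ₀ = −(1.2 × 10⁻⁴)(+0.8) + (8 × 10⁻⁴)(-0.22) = -2.72 × 10⁻⁴.
Δρ = 1024 × (-2.72 × 10⁻⁴) = -0.28 kg m⁻³.
Negative Δρ: lighter below, statically unstable.

-0.28 kg m⁻³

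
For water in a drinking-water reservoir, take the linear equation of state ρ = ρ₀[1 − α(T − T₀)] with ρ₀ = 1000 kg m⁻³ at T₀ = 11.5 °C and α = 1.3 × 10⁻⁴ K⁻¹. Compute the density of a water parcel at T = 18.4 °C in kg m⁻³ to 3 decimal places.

999.103 kg m⁻³

T − T₀ = +6.9 K.
Bracket = 1 − α·(+6.9) = 1 + (-8.97 × 10⁻⁴) = 0.9991030.
ρ = 1000 × 0.9991030 = 999.103 kg m⁻³.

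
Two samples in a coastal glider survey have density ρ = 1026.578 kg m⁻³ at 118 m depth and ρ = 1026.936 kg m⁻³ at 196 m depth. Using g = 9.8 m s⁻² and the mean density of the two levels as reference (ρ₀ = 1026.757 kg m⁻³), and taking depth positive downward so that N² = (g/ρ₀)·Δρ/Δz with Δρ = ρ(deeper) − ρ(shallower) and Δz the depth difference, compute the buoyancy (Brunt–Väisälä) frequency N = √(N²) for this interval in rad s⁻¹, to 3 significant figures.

6.62 × 10⁻³ rad s⁻¹

Δρ = 1026.936 − 1026.578 = 0.358 kg m⁻³ over Δz = 196 − 118 = 78 m.
N² = (9.8/1026.757) × (0.358/78) = 4.3807 × 10⁻⁵ s⁻².
N = √(4.3807 × 10⁻⁵) = 6.6187 × 10⁻³ rad s⁻¹ ≈ 6.62 × 10⁻³ rad s⁻¹.
N² > 0, so the interval is statically stable.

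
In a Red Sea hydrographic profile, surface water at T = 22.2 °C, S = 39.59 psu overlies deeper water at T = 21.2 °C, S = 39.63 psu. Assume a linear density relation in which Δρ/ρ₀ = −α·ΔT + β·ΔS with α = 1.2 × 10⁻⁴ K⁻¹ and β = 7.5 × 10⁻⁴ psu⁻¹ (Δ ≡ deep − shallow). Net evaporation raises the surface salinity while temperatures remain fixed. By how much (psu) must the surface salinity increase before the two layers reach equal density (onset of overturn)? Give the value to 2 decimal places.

Neutral buoyancy requires −α(T_deep − T_surf) + β(S_deep − S_surf′) = 0.
S_surf′ = S_deep − (α/β)·ΔT = 39.63 − (1.2 × 10⁻⁴/7.5 × 10⁻⁴)·(-1.0) = 39.7900 psu.
Increase required: 39.7900 − 39.59 = 0.2000 psu.

0.20 psu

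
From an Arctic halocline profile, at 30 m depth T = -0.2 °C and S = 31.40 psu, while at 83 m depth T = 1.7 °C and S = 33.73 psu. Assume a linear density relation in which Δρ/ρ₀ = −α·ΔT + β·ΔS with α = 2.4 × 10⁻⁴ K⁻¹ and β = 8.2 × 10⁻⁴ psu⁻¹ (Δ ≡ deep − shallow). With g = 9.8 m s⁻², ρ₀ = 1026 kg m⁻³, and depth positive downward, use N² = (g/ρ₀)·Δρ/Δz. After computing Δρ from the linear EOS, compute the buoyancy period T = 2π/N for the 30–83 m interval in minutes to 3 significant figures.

6.39 min

ΔT = +1.9 K, ΔS = +2.33 psu (deep − shallow).
Δρ/ρ₀ = −αΔT + βΔS = -4.56 × 10⁻⁴ + 1.9106 × 10⁻³ = 1.4546 × 10⁻³, so Δρ ≈ 1.492 kg m⁻³.
N² = (g/ρ₀)·Δρ/Δz = g·(Δρ/ρ₀)/Δz = 9.8 × 1.4546 × 10⁻³ / 53 = 2.6896 × 10⁻⁴ s⁻².
N = √(2.6896 × 10⁻⁴) = 0.016400 rad s⁻¹ → T = 2π/N = 383.12 s = 6.3853 min ≈ 6.39 min.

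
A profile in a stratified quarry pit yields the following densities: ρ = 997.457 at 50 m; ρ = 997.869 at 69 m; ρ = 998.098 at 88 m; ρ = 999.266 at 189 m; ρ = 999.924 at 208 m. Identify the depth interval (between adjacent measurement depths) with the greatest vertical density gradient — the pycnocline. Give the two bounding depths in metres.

189–208 m

Compute the density gradient over each adjacent pair:
  50–69 m: Δρ/Δz = 0.412/19 = 0.022 kg m⁻⁴
  69–88 m: Δρ/Δz = 0.229/19 = 0.012 kg m⁻⁴
  88–189 m: Δρ/Δz = 1.168/101 = 0.012 kg m⁻⁴
  189–208 m: Δρ/Δz = 0.658/19 = 0.035 kg m⁻⁴
The largest gradient is in the 189–208 m interval — the pycnocline.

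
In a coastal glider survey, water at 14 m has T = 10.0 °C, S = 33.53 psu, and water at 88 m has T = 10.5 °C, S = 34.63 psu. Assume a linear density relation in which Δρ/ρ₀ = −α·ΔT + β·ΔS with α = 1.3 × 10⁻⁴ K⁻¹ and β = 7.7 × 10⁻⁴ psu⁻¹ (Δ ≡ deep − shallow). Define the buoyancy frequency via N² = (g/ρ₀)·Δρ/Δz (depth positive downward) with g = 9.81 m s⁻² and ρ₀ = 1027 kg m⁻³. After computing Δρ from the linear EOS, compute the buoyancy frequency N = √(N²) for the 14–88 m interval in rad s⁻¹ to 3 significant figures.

0.0102 rad s⁻¹

ΔT = +0.5 K, ΔS = +1.10 psu (deep − shallow).
Δρ/ρ₀ = −αΔT + βΔS = -6.50 × 10⁻⁵ + 8.47 × 10⁻⁴ = 7.82 × 10⁻⁴, so Δρ ≈ 0.8031 kg m⁻³.
N² = (g/ρ₀)·Δρ/Δz = g·(Δρ/ρ₀)/Δz = 9.81 × 7.82 × 10⁻⁴ / 74 = 1.0367 × 10⁻⁴ s⁻².
N = √(1.0367 × 10⁻⁴) = 0.010182 rad s⁻¹ ≈ 0.0102 rad s⁻¹.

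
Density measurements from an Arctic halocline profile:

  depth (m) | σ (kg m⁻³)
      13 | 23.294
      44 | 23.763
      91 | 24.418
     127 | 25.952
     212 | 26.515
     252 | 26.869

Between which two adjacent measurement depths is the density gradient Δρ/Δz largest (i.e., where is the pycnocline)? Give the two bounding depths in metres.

91–127 m

Compute the density gradient over each adjacent pair:
  13–44 m: Δρ/Δz = 0.469/31 = 0.015 kg m⁻⁴
  44–91 m: Δρ/Δz = 0.655/47 = 0.014 kg m⁻⁴
  91–127 m: Δρ/Δz = 1.534/36 = 0.043 kg m⁻⁴
  127–212 m: Δρ/Δz = 0.563/85 = 6.6 × 10⁻³ kg m⁻⁴
  212–252 m: Δρ/Δz = 0.354/40 = 8.9 × 10⁻³ kg m⁻⁴
The largest gradient is in the 91–127 m interval — the pycnocline.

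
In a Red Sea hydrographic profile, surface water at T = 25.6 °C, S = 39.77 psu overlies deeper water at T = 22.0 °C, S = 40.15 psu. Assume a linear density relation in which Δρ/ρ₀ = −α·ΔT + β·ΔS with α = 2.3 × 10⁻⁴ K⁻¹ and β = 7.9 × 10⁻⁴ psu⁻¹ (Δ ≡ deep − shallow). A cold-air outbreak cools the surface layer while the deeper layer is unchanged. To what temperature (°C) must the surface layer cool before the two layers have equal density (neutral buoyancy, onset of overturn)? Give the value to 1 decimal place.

20.7 °C

Neutral buoyancy requires Δρ = 0, i.e. −α(T_deep − T_surf′) + β(S_deep − S_surf) = 0.
T_surf′ = T_deep − (β/α)·ΔS = 22.0 − (7.9 × 10⁻⁴/2.3 × 10⁻⁴)·(+0.38) = 20.695 °C.
Cooling required: 25.6 − (20.695) = 4.905 °C.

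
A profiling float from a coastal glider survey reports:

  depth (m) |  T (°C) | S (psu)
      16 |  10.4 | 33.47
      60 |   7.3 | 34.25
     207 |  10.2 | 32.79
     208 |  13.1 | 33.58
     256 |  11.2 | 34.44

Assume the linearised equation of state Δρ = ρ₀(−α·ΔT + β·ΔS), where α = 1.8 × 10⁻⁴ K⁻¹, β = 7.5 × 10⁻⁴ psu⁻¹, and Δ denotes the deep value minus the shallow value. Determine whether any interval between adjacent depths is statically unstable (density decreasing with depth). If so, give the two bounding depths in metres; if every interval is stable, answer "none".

60–207 m

Evaluate Δρ/ρ₀ = −αΔT + βΔS across each adjacent pair:
  16–60 m: −αΔT+βΔS = −(1.8 × 10⁻⁴)(-3.1)+(7.5 × 10⁻⁴)(+0.78) = 1.1 × 10⁻³ → stable
  60–207 m: −αΔT+βΔS = −(1.8 × 10⁻⁴)(+2.9)+(7.5 × 10⁻⁴)(-1.46) = -1.6 × 10⁻³ → UNSTABLE
  207–208 m: −αΔT+βΔS = −(1.8 × 10⁻⁴)(+2.9)+(7.5 × 10⁻⁴)(+0.79) = 7.1 × 10⁻⁵ → stable
  208–256 m: −αΔT+βΔS = −(1.8 × 10⁻⁴)(-1.9)+(7.5 × 10⁻⁴)(+0.86) = 9.9 × 10⁻⁴ → stable
The 60–207 m interval has Δρ < 0: lighter water underlies denser water.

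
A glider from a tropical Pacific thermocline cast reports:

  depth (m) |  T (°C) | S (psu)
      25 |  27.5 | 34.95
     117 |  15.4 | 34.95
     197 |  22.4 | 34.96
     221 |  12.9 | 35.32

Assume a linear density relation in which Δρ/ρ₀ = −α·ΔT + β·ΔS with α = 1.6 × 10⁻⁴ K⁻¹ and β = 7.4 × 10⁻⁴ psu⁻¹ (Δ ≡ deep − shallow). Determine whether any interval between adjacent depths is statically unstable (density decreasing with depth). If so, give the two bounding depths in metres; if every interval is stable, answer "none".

Evaluate Δρ/ρ₀ = −αΔT + βΔS across each adjacent pair:
  25–117 m: −αΔT+βΔS = −(1.6 × 10⁻⁴)(-12.1)+(7.4 × 10⁻⁴)(+0.00) = 1.9 × 10⁻³ → stable
  117–197 m: −αΔT+βΔS = −(1.6 × 10⁻⁴)(+7.0)+(7.4 × 10⁻⁴)(+0.01) = -1.1 × 10⁻³ → UNSTABLE
  197–221 m: −αΔT+βΔS = −(1.6 × 10⁻⁴)(-9.5)+(7.4 × 10⁻⁴)(+0.36) = 1.8 × 10⁻³ → stable
The 117–197 m interval has Δρ < 0: lighter water underlies denser water.

117–197 m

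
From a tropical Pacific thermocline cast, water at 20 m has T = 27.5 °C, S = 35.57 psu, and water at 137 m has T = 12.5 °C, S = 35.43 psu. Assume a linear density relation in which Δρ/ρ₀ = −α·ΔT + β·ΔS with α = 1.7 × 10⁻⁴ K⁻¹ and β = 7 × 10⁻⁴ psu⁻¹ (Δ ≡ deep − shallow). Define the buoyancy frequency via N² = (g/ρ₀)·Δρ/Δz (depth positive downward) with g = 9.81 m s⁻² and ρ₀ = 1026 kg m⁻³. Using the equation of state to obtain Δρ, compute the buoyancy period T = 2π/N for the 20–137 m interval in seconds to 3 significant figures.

438 s

ΔT = -15.0 K, ΔS = -0.14 psu (deep − shallow).
Δρ/ρ₀ = −αΔT + βΔS = 2.55 × 10⁻³ − 9.80 × 10⁻⁵ = 2.452 × 10⁻³, so Δρ ≈ 2.516 kg m⁻³.
N² = (g/ρ₀)·Δρ/Δz = g·(Δρ/ρ₀)/Δz = 9.81 × 2.452 × 10⁻³ / 117 = 2.0559 × 10⁻⁴ s⁻².
N = √(2.0559 × 10⁻⁴) = 0.014338 rad s⁻¹ → T = 2π/N = 438.22 s ≈ 438 s.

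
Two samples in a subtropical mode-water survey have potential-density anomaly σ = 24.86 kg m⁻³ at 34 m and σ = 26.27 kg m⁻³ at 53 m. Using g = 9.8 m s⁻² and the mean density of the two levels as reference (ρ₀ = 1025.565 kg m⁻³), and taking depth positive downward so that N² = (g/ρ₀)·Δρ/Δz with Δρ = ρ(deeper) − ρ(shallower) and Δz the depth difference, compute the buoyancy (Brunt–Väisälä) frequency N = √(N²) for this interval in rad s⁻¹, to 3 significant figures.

0.0266 rad s⁻¹

Δρ = 1026.27 − 1024.86 = 1.41 kg m⁻³ over Δz = 53 − 34 = 19 m.
N² = (9.8/1025.565) × (1.41/19) = 7.0913 × 10⁻⁴ s⁻².
N = √(7.0913 × 10⁻⁴) = 0.026629 rad s⁻¹ ≈ 0.0266 rad s⁻¹.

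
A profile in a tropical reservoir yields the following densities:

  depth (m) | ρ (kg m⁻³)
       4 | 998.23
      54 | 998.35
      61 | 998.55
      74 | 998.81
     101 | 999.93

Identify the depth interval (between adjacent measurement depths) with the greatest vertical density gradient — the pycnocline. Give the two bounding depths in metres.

74–101 m

Compute the density gradient over each adjacent pair:
  4–54 m: Δρ/Δz = 0.12/50 = 2.4 × 10⁻³ kg m⁻⁴
  54–61 m: Δρ/Δz = 0.20/7 = 0.029 kg m⁻⁴
  61–74 m: Δρ/Δz = 0.26/13 = 0.020 kg m⁻⁴
  74–101 m: Δρ/Δz = 1.12/27 = 0.041 kg m⁻⁴
The largest gradient is in the 74–101 m interval — the pycnocline.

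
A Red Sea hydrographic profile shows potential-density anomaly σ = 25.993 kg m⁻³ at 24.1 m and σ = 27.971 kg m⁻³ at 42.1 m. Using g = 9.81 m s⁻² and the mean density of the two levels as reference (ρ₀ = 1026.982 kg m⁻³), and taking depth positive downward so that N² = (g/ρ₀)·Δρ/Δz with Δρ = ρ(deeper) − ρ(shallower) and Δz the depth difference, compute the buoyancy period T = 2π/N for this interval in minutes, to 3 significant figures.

3.23 min

Δρ = 1027.971 − 1025.993 = 1.978 kg m⁻³ over Δz = 42.1 − 24.1 = 18 m.
N² = (9.81/1026.982) × (1.978/18) = 1.0497 × 10⁻³ s⁻².
N = √(1.0497 × 10⁻³) = 0.032399 rad s⁻¹, so T = 2π/N = 193.93 s = 3.2322 min ≈ 3.23 min.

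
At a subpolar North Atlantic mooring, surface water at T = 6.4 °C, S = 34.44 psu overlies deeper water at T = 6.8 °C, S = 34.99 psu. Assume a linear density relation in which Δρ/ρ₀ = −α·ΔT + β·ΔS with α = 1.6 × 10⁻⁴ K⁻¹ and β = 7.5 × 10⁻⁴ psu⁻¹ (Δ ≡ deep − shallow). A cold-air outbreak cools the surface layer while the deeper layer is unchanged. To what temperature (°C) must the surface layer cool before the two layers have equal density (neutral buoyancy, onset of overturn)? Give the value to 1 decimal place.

4.2 °C

Neutral buoyancy requires Δρ = 0, i.e. −α(T_deep − T_surf′) + β(S_deep − S_surf) = 0.
T_surf′ = T_deep − (β/α)·ΔS = 6.8 − (7.5 × 10⁻⁴/1.6 × 10⁻⁴)·(+0.55) = 4.222 °C.
Cooling required: 6.4 − (4.222) = 2.178 °C.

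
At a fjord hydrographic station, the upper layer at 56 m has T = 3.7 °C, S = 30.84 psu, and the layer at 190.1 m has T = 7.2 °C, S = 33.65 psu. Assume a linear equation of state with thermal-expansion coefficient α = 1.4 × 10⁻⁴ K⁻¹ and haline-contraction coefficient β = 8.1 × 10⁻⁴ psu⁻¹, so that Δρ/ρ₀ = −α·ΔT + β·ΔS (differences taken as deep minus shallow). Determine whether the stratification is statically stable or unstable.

ΔT = 7.2 − 3.7 = +3.5 K and ΔS = 33.65 − 30.84 = +2.81 psu (deep − shallow).
−αΔT = -4.90 × 10⁻⁴; βΔS = 2.2761 × 10⁻³; sum Δρ/ρ₀ = 1.7861 × 10⁻³.
Δρ/ρ₀ > 0, so Δρ > 0: deeper water is denser → statically stable.

stable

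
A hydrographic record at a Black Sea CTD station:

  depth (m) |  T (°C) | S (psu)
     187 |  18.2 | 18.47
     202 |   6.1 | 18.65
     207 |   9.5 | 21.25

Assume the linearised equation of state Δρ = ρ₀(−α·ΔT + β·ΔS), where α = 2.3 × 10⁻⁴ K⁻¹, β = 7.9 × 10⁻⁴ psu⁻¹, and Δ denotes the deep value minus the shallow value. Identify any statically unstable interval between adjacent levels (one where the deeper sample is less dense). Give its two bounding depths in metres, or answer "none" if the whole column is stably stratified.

Evaluate Δρ/ρ₀ = −αΔT + βΔS across each adjacent pair:
  187–202 m: −αΔT+βΔS = −(2.3 × 10⁻⁴)(-12.1)+(7.9 × 10⁻⁴)(+0.18) = 2.9 × 10⁻³ → stable
  202–207 m: −αΔT+βΔS = −(2.3 × 10⁻⁴)(+3.4)+(7.9 × 10⁻⁴)(+2.60) = 1.3 × 10⁻³ → stable
Every interval has Δρ > 0: the column is stably stratified throughout.

none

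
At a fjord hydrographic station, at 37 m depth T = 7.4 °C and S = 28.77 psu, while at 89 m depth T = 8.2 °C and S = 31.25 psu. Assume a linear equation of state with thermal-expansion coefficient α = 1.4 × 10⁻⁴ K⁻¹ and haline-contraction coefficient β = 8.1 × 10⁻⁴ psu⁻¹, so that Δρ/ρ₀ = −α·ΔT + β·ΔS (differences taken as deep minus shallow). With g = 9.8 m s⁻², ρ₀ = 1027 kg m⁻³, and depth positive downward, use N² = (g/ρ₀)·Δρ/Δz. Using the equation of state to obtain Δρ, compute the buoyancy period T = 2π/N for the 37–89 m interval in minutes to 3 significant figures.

5.54 min

ΔT = +0.8 K, ΔS = +2.48 psu (deep − shallow).
Δρ/ρ₀ = −αΔT + βΔS = -1.12 × 10⁻⁴ + 2.0088 × 10⁻³ = 1.8968 × 10⁻³, so Δρ ≈ 1.948 kg m⁻³.
N² = (g/ρ₀)·Δρ/Δz = g·(Δρ/ρ₀)/Δz = 9.8 × 1.8968 × 10⁻³ / 52 = 3.5747 × 10⁻⁴ s⁻².
N = √(3.5747 × 10⁻⁴) = 0.018907 rad s⁻¹ → T = 2π/N = 332.32 s = 5.5387 min ≈ 5.54 min.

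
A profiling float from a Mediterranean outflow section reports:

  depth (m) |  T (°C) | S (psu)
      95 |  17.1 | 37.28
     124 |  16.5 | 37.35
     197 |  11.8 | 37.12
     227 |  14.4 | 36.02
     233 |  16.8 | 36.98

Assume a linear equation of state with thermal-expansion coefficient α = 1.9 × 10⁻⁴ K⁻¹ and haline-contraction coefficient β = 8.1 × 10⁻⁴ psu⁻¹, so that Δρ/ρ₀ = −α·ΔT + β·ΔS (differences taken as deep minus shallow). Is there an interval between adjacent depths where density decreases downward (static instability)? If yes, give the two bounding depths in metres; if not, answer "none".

Evaluate Δρ/ρ₀ = −αΔT + βΔS across each adjacent pair:
  95–124 m: −αΔT+βΔS = −(1.9 × 10⁻⁴)(-0.6)+(8.1 × 10⁻⁴)(+0.07) = 1.7 × 10⁻⁴ → stable
  124–197 m: −αΔT+βΔS = −(1.9 × 10⁻⁴)(-4.7)+(8.1 × 10⁻⁴)(-0.23) = 7.1 × 10⁻⁴ → stable
  197–227 m: −αΔT+βΔS = −(1.9 × 10⁻⁴)(+2.6)+(8.1 × 10⁻⁴)(-1.10) = -1.4 × 10⁻³ → UNSTABLE
  227–233 m: −αΔT+βΔS = −(1.9 × 10⁻⁴)(+2.4)+(8.1 × 10⁻⁴)(+0.96) = 3.2 × 10⁻⁴ → stable
The 197–227 m interval has Δρ < 0: lighter water underlies denser water.

197–227 m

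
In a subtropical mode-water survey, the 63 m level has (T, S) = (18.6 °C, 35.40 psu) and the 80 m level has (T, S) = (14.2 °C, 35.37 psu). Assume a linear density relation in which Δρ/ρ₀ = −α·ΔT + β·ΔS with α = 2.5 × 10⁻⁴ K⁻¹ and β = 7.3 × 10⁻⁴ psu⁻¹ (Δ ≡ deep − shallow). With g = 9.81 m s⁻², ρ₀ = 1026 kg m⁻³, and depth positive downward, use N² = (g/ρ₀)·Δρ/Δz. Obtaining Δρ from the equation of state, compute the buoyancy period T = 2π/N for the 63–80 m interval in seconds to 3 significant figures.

ΔT = -4.4 K, ΔS = -0.03 psu (deep − shallow).
Δρ/ρ₀ = −αΔT + βΔS = 1.10 × 10⁻³ − 2.19 × 10⁻⁵ = 1.0781 × 10⁻³, so Δρ ≈ 1.106 kg m⁻³.
N² = (g/ρ₀)·Δρ/Δz = g·(Δρ/ρ₀)/Δz = 9.81 × 1.0781 × 10⁻³ / 17 = 6.2213 × 10⁻⁴ s⁻².
N = √(6.2213 × 10⁻⁴) = 0.024943 rad s⁻¹ → T = 2π/N = 251.90 s ≈ 252 s.

252 s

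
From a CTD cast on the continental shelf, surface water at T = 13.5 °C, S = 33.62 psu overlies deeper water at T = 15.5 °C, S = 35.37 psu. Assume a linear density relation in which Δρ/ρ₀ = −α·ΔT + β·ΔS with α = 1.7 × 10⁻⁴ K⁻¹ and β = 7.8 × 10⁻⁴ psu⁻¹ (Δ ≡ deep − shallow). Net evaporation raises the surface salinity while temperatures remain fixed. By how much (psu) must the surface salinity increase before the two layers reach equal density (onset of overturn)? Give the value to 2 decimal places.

1.31 psu

Neutral buoyancy requires −α(T_deep − T_surf) + β(S_deep − S_surf′) = 0.
S_surf′ = S_deep − (α/β)·ΔT = 35.37 − (1.7 × 10⁻⁴/7.8 × 10⁻⁴)·(+2.0) = 34.9341 psu.
Increase required: 34.9341 − 33.62 = 1.3141 psu.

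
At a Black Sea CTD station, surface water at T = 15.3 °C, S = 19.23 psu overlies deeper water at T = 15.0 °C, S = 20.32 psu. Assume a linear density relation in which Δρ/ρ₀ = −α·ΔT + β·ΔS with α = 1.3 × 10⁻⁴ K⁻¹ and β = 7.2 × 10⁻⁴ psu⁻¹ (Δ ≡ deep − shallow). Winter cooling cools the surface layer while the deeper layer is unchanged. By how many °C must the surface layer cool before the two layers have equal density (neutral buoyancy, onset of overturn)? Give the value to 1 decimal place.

6.3 °C

Neutral buoyancy requires Δρ = 0, i.e. −α(T_deep − T_surf′) + β(S_deep − S_surf) = 0.
T_surf′ = T_deep − (β/α)·ΔS = 15.0 − (7.2 × 10⁻⁴/1.3 × 10⁻⁴)·(+1.09) = 8.963 °C.
Cooling required: 15.3 − (8.963) = 6.337 °C.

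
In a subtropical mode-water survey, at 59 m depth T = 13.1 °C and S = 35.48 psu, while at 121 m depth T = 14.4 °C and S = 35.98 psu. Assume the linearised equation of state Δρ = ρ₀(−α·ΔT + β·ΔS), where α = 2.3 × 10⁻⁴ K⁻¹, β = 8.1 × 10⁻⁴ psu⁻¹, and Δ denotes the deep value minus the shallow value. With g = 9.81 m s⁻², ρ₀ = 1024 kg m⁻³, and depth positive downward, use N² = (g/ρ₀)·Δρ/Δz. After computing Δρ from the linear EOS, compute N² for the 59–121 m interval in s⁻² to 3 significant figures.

1.68 × 10⁻⁵ s⁻²

ΔT = +1.3 K, ΔS = +0.50 psu (deep − shallow).
Δρ/ρ₀ = −αΔT + βΔS = -2.99 × 10⁻⁴ + 4.05 × 10⁻⁴ = 1.06 × 10⁻⁴, so Δρ ≈ 0.1085 kg m⁻³.
N² = (g/ρ₀)·Δρ/Δz = g·(Δρ/ρ₀)/Δz = 9.81 × 1.06 × 10⁻⁴ / 62 = 1.6772 × 10⁻⁵ s⁻² ≈ 1.68 × 10⁻⁵ s⁻².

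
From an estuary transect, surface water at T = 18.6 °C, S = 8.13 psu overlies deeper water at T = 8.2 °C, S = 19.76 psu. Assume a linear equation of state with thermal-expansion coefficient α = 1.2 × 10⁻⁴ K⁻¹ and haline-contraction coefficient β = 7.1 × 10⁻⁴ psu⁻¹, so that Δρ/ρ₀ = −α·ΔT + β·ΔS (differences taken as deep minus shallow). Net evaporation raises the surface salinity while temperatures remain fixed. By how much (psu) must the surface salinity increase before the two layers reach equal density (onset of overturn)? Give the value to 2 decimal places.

Neutral buoyancy requires −α(T_deep − T_surf) + β(S_deep − S_surf′) = 0.
S_surf′ = S_deep − (α/β)·ΔT = 19.76 − (1.2 × 10⁻⁴/7.1 × 10⁻⁴)·(-10.4) = 21.5177 psu.
Increase required: 21.5177 − 8.13 = 13.3877 psu.

13.39 psu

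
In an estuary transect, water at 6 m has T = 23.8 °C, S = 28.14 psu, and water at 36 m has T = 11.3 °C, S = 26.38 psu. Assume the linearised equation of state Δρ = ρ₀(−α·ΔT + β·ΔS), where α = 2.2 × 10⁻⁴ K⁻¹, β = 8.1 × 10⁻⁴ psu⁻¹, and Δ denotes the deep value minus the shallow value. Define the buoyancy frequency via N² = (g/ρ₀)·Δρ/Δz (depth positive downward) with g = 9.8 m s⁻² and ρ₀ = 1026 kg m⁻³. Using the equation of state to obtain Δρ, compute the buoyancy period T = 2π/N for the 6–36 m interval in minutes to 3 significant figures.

ΔT = -12.5 K, ΔS = -1.76 psu (deep − shallow).
Δρ/ρ₀ = −αΔT + βΔS = 2.75 × 10⁻³ − 1.4256 × 10⁻³ = 1.3244 × 10⁻³, so Δρ ≈ 1.359 kg m⁻³.
N² = (g/ρ₀)·Δρ/Δz = g·(Δρ/ρ₀)/Δz = 9.8 × 1.3244 × 10⁻³ / 30 = 4.3264 × 10⁻⁴ s⁻².
N = √(4.3264 × 10⁻⁴) = 0.020800 rad s⁻¹ → T = 2π/N = 302.08 s = 5.0347 min ≈ 5.03 min.

5.03 min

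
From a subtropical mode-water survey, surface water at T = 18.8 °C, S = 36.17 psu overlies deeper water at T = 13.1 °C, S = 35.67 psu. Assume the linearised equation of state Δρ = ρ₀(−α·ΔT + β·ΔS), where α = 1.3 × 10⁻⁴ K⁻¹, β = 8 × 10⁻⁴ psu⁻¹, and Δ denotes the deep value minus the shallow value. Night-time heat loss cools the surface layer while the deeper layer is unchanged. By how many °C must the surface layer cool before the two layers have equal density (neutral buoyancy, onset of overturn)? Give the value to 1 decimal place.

Neutral buoyancy requires Δρ = 0, i.e. −α(T_deep − T_surf′) + β(S_deep − S_surf) = 0.
T_surf′ = T_deep − (β/α)·ΔS = 13.1 − (8 × 10⁻⁴/1.3 × 10⁻⁴)·(-0.50) = 16.177 °C.
Cooling required: 18.8 − (16.177) = 2.623 °C.

2.6 °C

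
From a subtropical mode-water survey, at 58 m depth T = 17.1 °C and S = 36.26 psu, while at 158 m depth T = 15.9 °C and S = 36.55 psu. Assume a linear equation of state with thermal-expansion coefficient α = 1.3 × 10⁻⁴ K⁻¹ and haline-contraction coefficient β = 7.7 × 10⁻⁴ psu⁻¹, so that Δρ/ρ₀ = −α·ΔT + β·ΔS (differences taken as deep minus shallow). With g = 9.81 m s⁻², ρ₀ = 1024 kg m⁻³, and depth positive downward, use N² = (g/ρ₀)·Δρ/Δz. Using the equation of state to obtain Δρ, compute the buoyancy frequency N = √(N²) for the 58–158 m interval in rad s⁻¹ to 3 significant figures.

6.10 × 10⁻³ rad s⁻¹

ΔT = -1.2 K, ΔS = +0.29 psu (deep − shallow).
Δρ/ρ₀ = −αΔT + βΔS = 1.56 × 10⁻⁴ + 2.233 × 10⁻⁴ = 3.793 × 10⁻⁴, so Δρ ≈ 0.3884 kg m⁻³.
N² = (g/ρ₀)·Δρ/Δz = g·(Δρ/ρ₀)/Δz = 9.81 × 3.793 × 10⁻⁴ / 100 = 3.7209 × 10⁻⁵ s⁻².
N = √(3.7209 × 10⁻⁵) = 6.0999 × 10⁻³ rad s⁻¹ ≈ 6.10 × 10⁻³ rad s⁻¹.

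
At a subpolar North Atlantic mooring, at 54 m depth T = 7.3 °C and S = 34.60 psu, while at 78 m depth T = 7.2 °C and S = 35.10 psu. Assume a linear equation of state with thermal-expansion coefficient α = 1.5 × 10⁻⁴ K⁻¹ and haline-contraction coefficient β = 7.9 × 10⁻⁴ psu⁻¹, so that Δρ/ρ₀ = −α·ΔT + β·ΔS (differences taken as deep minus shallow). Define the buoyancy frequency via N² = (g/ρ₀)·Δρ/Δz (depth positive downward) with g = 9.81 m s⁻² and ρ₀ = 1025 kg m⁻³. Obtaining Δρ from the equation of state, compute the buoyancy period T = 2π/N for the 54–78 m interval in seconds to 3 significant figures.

ΔT = -0.1 K, ΔS = +0.50 psu (deep − shallow).
Δρ/ρ₀ = −αΔT + βΔS = 1.50 × 10⁻⁵ + 3.95 × 10⁻⁴ = 4.10 × 10⁻⁴, so Δρ ≈ 0.4203 kg m⁻³.
N² = (g/ρ₀)·Δρ/Δz = g·(Δρ/ρ₀)/Δz = 9.81 × 4.10 × 10⁻⁴ / 24 = 1.6759 × 10⁻⁴ s⁻².
N = √(1.6759 × 10⁻⁴) = 0.012946 rad s⁻¹ → T = 2π/N = 485.34 s ≈ 485 s.

485 s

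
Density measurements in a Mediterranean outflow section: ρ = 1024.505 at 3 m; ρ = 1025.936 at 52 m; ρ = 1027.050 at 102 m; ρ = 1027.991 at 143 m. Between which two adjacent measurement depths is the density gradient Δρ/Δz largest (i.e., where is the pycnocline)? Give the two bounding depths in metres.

3–52 m

Compute the density gradient over each adjacent pair:
  3–52 m: Δρ/Δz = 1.431/49 = 0.029 kg m⁻⁴
  52–102 m: Δρ/Δz = 1.114/50 = 0.022 kg m⁻⁴
  102–143 m: Δρ/Δz = 0.941/41 = 0.023 kg m⁻⁴
The largest gradient is in the 3–52 m interval — the pycnocline.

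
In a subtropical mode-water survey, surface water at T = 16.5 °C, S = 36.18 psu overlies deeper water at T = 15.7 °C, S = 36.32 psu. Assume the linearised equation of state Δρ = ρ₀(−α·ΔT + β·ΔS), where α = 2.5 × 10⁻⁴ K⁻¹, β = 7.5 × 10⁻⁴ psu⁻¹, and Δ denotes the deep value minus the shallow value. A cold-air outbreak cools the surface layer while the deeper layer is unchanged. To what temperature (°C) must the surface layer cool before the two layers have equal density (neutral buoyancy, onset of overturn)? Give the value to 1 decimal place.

15.3 °C

Neutral buoyancy requires Δρ = 0, i.e. −α(T_deep − T_surf′) + β(S_deep − S_surf) = 0.
T_surf′ = T_deep − (β/α)·ΔS = 15.7 − (7.5 × 10⁻⁴/2.5 × 10⁻⁴)·(+0.14) = 15.280 °C.
Cooling required: 16.5 − (15.280) = 1.220 °C.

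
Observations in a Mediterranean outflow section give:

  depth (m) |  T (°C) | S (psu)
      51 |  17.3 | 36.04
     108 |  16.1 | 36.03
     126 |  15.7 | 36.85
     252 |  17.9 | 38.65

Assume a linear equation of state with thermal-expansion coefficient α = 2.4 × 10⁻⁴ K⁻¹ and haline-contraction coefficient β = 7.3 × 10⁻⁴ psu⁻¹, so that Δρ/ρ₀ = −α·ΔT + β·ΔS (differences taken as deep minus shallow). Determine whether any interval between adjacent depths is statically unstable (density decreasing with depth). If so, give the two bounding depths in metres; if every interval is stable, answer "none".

Evaluate Δρ/ρ₀ = −αΔT + βΔS across each adjacent pair:
  51–108 m: −αΔT+βΔS = −(2.4 × 10⁻⁴)(-1.2)+(7.3 × 10⁻⁴)(-0.01) = 2.8 × 10⁻⁴ → stable
  108–126 m: −αΔT+βΔS = −(2.4 × 10⁻⁴)(-0.4)+(7.3 × 10⁻⁴)(+0.82) = 6.9 × 10⁻⁴ → stable
  126–252 m: −αΔT+βΔS = −(2.4 × 10⁻⁴)(+2.2)+(7.3 × 10⁻⁴)(+1.80) = 7.9 × 10⁻⁴ → stable
Every interval has Δρ > 0: the column is stably stratified throughout.

none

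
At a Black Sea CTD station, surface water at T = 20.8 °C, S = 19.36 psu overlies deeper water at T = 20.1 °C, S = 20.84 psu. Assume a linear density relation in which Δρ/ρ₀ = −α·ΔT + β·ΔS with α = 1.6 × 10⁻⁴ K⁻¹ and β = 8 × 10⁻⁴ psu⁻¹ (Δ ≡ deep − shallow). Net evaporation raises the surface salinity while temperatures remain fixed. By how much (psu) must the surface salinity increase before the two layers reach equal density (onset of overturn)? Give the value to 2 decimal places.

1.62 psu

Neutral buoyancy requires −α(T_deep − T_surf) + β(S_deep − S_surf′) = 0.
S_surf′ = S_deep − (α/β)·ΔT = 20.84 − (1.6 × 10⁻⁴/8 × 10⁻⁴)·(-0.7) = 20.9800 psu.
Increase required: 20.9800 − 19.36 = 1.6200 psu.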